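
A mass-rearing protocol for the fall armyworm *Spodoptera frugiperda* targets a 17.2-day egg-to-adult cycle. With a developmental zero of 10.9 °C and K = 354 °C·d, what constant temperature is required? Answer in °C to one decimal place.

Required daily accumulation = 354 / 17.2 = 20.581 DD/day.
T = T_base + 20.581 = 10.9 + 20.581 = 31.481 ≈ 31.5 °C.

31.5 °C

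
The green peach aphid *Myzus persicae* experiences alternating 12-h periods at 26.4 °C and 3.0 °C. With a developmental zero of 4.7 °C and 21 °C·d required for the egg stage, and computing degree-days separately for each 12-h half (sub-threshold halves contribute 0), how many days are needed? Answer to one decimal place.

1.9 days

Day half: max(0, 26.4 − 4.7) × 0.5 = 21.7 × 0.5 = 10.85 DD.
Night half: max(0, 3.0 − 4.7) × 0.5 = 0.0 × 0.5 = 0.00 DD.
Per 24 h: 10.85 DD/day.
Duration = 21 / 10.85 = 1.935 ≈ 1.9 days.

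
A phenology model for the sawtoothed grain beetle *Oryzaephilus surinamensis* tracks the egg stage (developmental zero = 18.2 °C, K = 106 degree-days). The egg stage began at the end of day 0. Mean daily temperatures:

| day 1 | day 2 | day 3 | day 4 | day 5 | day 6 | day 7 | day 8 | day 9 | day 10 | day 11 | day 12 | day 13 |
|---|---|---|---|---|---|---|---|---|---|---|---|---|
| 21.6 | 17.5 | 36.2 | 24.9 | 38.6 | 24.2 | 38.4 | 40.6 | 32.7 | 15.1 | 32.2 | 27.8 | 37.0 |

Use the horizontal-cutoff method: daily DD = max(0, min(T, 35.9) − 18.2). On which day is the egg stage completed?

day 11

Daily DD above 18.2 °C (capped at 17.7): 3.4, 0.0, 17.7, 6.7, 17.7, 6.0, 17.7, 17.7, 14.5, 0.0, 14.0, 9.6, 17.7.
Cumulative: 3.4, 3.4, 21.1, 27.8, 45.5, 51.5, 69.2, 86.9, 101.4, 101.4, 115.4, 125.0, 142.7.
The total first reaches 106 DD on day 11.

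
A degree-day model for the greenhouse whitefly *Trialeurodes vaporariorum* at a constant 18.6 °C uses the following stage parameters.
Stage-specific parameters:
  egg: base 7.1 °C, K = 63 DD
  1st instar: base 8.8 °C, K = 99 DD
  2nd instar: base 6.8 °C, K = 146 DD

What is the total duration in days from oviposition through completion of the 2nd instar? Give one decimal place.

egg: 63 / (18.6 − 7.1) = 63 / 11.5 = 5.478 d.
1st instar: 99 / (18.6 − 8.8) = 99 / 9.8 = 10.102 d.
2nd instar: 146 / (18.6 − 6.8) = 146 / 11.8 = 12.373 d.
Sum = 27.953 ≈ 28.0 days.

28.0 days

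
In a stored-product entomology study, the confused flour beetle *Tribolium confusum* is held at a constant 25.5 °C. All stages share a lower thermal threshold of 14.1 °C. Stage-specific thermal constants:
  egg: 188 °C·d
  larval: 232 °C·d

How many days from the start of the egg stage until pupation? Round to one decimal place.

36.8 days

Daily accumulation at 25.5 °C = 25.5 − 14.1 = 11.4 DD/day.
Total K = 188 + 232 = 420 DD.
Total duration = 420 / 11.4 = 36.842 ≈ 36.8 days.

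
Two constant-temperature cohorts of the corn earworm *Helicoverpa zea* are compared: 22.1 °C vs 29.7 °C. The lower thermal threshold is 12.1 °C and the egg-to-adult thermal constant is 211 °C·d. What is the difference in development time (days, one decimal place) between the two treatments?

9.1 days

At 22.1 °C: 211 / (22.1 − 12.1) = 211 / 10.0 = 21.100 d.
At 29.7 °C: 211 / (29.7 − 12.1) = 211 / 17.6 = 11.989 d.
Difference = |21.100 − 11.989| = 9.111 ≈ 9.1 days.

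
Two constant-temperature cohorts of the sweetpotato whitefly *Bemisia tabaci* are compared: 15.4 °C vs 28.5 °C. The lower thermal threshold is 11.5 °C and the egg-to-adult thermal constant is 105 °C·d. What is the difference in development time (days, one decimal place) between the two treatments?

20.7 days

At 15.4 °C: 105 / (15.4 − 11.5) = 105 / 3.9 = 26.923 d.
At 28.5 °C: 105 / (28.5 − 11.5) = 105 / 17.0 = 6.176 d.
Difference = |26.923 − 6.176| = 20.747 ≈ 20.7 days.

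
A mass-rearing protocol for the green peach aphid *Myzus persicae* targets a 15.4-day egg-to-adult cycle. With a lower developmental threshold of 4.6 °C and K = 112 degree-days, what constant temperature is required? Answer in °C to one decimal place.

Required daily accumulation = 112 / 15.4 = 7.273 DD/day.
T = T_base + 7.273 = 4.6 + 7.273 = 11.873 ≈ 11.9 °C.

11.9 °C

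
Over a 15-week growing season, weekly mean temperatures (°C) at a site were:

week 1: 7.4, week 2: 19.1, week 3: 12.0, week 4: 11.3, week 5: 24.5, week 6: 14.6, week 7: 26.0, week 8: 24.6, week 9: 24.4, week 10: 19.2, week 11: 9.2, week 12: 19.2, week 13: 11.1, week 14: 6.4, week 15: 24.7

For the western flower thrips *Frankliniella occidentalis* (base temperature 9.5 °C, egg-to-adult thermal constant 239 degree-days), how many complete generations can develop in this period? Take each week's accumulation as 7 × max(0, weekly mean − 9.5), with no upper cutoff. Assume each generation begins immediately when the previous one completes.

3 generations

Weekly DD (7 × max(0, T̄ − 9.5)): 0.0, 67.2, 17.5, 12.6, 105.0, 35.7, 115.5, 105.7, 104.3, 67.9, 0.0, 67.9, 11.2, 0.0, 106.4.
Season total = 816.9 DD.
Complete generations = ⌊816.9 / 239⌋ = 3.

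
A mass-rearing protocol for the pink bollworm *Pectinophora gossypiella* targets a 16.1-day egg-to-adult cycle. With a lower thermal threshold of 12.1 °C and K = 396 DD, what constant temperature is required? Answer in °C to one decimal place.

36.7 °C

Required daily accumulation = 396 / 16.1 = 24.596 DD/day.
T = T_base + 24.596 = 12.1 + 24.596 = 36.696 ≈ 36.7 °C.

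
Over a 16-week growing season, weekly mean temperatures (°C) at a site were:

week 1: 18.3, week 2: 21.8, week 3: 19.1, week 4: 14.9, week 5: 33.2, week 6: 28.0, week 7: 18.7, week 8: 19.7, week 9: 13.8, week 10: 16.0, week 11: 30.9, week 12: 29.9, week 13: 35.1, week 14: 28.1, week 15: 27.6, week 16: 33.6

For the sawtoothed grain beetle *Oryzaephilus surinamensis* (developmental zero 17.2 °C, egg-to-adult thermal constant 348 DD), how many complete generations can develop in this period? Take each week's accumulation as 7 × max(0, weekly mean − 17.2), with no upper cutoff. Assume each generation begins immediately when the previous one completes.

2 generations

Weekly DD (7 × max(0, T̄ − 17.2)): 7.7, 32.2, 13.3, 0.0, 112.0, 75.6, 10.5, 17.5, 0.0, 0.0, 95.9, 88.9, 125.3, 76.3, 72.8, 114.8.
Season total = 842.8 DD.
Complete generations = ⌊842.8 / 348⌋ = 2.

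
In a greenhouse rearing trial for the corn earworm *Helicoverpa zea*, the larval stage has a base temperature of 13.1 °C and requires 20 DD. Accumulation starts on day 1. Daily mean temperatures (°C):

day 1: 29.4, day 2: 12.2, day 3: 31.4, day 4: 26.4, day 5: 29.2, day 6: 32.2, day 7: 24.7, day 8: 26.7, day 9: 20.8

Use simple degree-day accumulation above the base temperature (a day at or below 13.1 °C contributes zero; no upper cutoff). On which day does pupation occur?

day 3

Daily DD above 13.1 °C: 16.3, 0.0, 18.3, 13.3, 16.1, 19.1, 11.6, 13.6, 7.7.
Cumulative: 16.3, 16.3, 34.6, 47.9, 64.0, 83.1, 94.7, 108.3, 116.0.
The total first reaches 20 DD on day 3.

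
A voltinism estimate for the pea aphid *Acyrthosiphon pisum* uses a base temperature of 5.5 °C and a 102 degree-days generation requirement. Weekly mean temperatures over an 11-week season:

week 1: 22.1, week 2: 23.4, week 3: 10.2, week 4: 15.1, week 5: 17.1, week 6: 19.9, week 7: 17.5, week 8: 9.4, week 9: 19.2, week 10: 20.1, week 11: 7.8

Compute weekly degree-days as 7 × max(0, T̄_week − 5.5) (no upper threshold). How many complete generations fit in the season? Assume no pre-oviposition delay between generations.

8 generations

Weekly DD (7 × max(0, T̄ − 5.5)): 116.2, 125.3, 32.9, 67.2, 81.2, 100.8, 84.0, 27.3, 95.9, 102.2, 16.1.
Season total = 849.1 DD.
Complete generations = ⌊849.1 / 102⌋ = 8.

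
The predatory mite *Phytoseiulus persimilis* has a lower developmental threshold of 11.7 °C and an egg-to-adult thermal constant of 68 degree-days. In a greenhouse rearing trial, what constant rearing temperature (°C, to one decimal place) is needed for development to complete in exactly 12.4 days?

Required daily accumulation = 68 / 12.4 = 5.484 DD/day.
T = T_base + 5.484 = 11.7 + 5.484 = 17.184 ≈ 17.2 °C.

17.2 °C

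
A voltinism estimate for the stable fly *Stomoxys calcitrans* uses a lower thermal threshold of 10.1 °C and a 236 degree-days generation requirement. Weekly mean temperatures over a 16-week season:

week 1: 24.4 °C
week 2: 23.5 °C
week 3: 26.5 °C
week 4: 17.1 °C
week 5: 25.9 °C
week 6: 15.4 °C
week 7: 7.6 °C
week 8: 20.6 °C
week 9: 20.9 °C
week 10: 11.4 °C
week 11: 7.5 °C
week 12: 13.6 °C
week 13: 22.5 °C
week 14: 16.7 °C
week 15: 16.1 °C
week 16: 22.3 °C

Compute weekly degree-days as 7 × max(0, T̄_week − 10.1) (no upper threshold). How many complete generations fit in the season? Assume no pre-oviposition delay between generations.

Weekly DD (7 × max(0, T̄ − 10.1)): 100.1, 93.8, 114.8, 49.0, 110.6, 37.1, 0.0, 73.5, 75.6, 9.1, 0.0, 24.5, 86.8, 46.2, 42.0, 85.4.
Season total = 948.5 DD.
Complete generations = ⌊948.5 / 236⌋ = 4.

4 generations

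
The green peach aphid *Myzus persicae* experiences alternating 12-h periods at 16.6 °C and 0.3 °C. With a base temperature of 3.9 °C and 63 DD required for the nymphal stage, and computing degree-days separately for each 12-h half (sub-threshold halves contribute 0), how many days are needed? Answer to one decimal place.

9.9 days

Day half: max(0, 16.6 − 3.9) × 0.5 = 12.7 × 0.5 = 6.35 DD.
Night half: max(0, 0.3 − 3.9) × 0.5 = 0.0 × 0.5 = 0.00 DD.
Per 24 h: 6.35 DD/day.
Duration = 63 / 6.35 = 9.921 ≈ 9.9 days.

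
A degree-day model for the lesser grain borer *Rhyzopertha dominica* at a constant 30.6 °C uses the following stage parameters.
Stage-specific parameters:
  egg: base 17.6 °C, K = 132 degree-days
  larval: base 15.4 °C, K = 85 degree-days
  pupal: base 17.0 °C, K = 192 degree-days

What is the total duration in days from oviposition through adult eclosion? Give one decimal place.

egg: 132 / (30.6 − 17.6) = 132 / 13.0 = 10.154 d.
larval: 85 / (30.6 − 15.4) = 85 / 15.2 = 5.592 d.
pupal: 192 / (30.6 − 17.0) = 192 / 13.6 = 14.118 d.
Sum = 29.864 ≈ 29.9 days.

29.9 days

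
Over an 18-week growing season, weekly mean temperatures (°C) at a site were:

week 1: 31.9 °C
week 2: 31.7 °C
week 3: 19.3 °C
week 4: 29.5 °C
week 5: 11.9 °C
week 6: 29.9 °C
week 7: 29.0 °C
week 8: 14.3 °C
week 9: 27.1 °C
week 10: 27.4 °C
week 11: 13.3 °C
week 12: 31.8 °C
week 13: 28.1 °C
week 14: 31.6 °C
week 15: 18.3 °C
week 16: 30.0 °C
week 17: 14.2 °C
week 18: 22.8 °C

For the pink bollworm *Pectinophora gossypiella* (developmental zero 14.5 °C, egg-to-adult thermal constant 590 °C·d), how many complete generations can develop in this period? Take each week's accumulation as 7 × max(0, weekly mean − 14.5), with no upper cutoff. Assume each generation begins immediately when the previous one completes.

2 generations

Weekly DD (7 × max(0, T̄ − 14.5)): 121.8, 120.4, 33.6, 105.0, 0.0, 107.8, 101.5, 0.0, 88.2, 90.3, 0.0, 121.1, 95.2, 119.7, 26.6, 108.5, 0.0, 58.1.
Season total = 1297.8 DD.
Complete generations = ⌊1297.8 / 590⌋ = 2.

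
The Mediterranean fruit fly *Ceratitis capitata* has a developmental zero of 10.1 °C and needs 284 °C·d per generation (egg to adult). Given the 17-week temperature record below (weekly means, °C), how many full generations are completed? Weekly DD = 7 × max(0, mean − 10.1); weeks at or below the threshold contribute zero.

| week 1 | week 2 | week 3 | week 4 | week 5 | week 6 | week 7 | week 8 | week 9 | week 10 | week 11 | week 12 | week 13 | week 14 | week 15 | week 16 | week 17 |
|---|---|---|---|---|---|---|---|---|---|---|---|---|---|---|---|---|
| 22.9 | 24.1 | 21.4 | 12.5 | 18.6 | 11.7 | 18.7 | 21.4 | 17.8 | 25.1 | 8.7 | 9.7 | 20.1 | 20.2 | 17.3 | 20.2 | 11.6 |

Weekly DD (7 × max(0, T̄ − 10.1)): 89.6, 98.0, 79.1, 16.8, 59.5, 11.2, 60.2, 79.1, 53.9, 105.0, 0.0, 0.0, 70.0, 70.7, 50.4, 70.7, 10.5.
Season total = 924.7 DD.
Complete generations = ⌊924.7 / 284⌋ = 3.

3 generations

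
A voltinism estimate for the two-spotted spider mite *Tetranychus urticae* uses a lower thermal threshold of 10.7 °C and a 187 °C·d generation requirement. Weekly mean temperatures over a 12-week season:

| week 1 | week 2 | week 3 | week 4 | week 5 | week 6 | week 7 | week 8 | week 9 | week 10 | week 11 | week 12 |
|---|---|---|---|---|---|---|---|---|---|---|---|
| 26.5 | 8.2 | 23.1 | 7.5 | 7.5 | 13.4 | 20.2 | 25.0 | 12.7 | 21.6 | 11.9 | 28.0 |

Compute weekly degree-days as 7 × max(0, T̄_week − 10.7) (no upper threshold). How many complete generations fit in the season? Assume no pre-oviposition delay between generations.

Weekly DD (7 × max(0, T̄ − 10.7)): 110.6, 0.0, 86.8, 0.0, 0.0, 18.9, 66.5, 100.1, 14.0, 76.3, 8.4, 121.1.
Season total = 602.7 DD.
Complete generations = ⌊602.7 / 187⌋ = 3.

3 generations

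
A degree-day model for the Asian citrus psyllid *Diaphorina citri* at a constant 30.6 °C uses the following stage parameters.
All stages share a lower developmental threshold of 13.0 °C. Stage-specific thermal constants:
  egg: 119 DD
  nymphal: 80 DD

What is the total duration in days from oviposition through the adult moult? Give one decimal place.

Daily accumulation at 30.6 °C = 30.6 − 13.0 = 17.6 DD/day.
Total K = 119 + 80 = 199 DD.
Total duration = 199 / 17.6 = 11.307 ≈ 11.3 days.

11.3 days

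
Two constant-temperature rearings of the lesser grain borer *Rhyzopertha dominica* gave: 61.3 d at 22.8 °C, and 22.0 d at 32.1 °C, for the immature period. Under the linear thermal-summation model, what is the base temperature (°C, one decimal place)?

17.6 °C

Linear rate model ⇒ the product D·(T − T_b) is constant across temperatures.
61.3·(22.8 − T_b) = 22.0·(32.1 − T_b)
T_b = (61.3·22.8 − 22.0·32.1) / (61.3 − 22.0) = 691.44 / 39.3 = 17.594 °C ≈ 17.6 °C.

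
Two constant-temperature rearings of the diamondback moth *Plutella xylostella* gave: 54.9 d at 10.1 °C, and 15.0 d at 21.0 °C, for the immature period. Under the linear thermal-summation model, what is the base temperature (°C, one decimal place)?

Under the model K = D·(T − T_b), so D₁·(T₁ − T_b) = D₂·(T₂ − T_b).
54.9·(10.1 − T_b) = 15.0·(21.0 − T_b)
T_b = (54.9·10.1 − 15.0·21.0) / (54.9 − 15.0) = 239.49 / 39.9 = 6.002 °C ≈ 6.0 °C.

6.0 °C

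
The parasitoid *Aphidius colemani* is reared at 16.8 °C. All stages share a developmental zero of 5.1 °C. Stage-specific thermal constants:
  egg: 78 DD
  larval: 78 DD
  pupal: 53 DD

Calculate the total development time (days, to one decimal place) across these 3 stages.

17.9 days

Daily accumulation at 16.8 °C = 16.8 − 5.1 = 11.7 DD/day.
Total K = 78 + 78 + 53 = 209 DD.
Total duration = 209 / 11.7 = 17.863 ≈ 17.9 days.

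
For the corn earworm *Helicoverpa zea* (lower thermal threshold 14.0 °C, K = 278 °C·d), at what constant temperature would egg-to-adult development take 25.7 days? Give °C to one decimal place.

24.8 °C

Required daily accumulation = 278 / 25.7 = 10.817 DD/day.
T = T_base + 10.817 = 14.0 + 10.817 = 24.817 ≈ 24.8 °C.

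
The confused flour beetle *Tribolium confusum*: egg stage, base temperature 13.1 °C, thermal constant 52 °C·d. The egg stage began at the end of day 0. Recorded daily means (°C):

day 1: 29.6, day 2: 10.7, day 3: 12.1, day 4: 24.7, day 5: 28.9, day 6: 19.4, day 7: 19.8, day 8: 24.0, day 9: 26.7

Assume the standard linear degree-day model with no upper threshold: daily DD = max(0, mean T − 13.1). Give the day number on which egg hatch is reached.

Daily DD above 13.1 °C: 16.5, 0.0, 0.0, 11.6, 15.8, 6.3, 6.7, 10.9, 13.6.
Cumulative: 16.5, 16.5, 16.5, 28.1, 43.9, 50.2, 56.9, 67.8, 81.4.
The total first reaches 52 DD on day 7.

day 7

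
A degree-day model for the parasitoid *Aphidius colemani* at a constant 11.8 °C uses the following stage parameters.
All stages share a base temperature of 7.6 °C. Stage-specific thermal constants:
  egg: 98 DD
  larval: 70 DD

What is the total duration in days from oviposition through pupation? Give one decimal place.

Daily accumulation at 11.8 °C = 11.8 − 7.6 = 4.2 DD/day.
Total K = 98 + 70 = 168 DD.
Total duration = 168 / 4.2 = 40.000 ≈ 40.0 days.

40.0 days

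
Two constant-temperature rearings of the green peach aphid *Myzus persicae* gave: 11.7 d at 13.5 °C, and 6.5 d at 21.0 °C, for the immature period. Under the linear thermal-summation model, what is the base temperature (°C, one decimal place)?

4.1 °C

Under the model K = D·(T − T_b), so D₁·(T₁ − T_b) = D₂·(T₂ − T_b).
11.7·(13.5 − T_b) = 6.5·(21.0 − T_b)
T_b = (11.7·13.5 − 6.5·21.0) / (11.7 − 6.5) = 21.45 / 5.2 = 4.125 °C ≈ 4.1 °C.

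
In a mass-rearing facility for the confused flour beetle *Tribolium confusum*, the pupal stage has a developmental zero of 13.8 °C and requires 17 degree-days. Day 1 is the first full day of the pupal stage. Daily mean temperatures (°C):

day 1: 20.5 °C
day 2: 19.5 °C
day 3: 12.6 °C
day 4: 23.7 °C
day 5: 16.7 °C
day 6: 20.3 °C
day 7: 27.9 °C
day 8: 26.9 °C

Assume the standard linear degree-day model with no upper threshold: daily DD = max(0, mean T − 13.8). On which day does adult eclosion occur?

day 4

Daily DD above 13.8 °C: 6.7, 5.7, 0.0, 9.9, 2.9, 6.5, 14.1, 13.1.
Cumulative: 6.7, 12.4, 12.4, 22.3, 25.2, 31.7, 45.8, 58.9.
The total first reaches 17 DD on day 4.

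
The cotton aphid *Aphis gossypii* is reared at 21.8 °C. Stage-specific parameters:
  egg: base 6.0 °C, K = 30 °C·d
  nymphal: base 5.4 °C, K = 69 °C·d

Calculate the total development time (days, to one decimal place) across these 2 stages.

6.1 days

egg: 30 / (21.8 − 6.0) = 30 / 15.8 = 1.899 d.
nymphal: 69 / (21.8 − 5.4) = 69 / 16.4 = 4.207 d.
Sum = 6.106 ≈ 6.1 days.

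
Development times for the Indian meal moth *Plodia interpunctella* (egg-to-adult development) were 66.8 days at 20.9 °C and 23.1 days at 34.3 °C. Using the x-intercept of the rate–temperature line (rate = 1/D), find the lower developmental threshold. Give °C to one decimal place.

13.8 °C

Equal thermal constants: D₁(T₁ − T_b) = D₂(T₂ − T_b).
66.8·(20.9 − T_b) = 23.1·(34.3 − T_b)
T_b = (66.8·20.9 − 23.1·34.3) / (66.8 − 23.1) = 603.79 / 43.7 = 13.817 °C ≈ 13.8 °C.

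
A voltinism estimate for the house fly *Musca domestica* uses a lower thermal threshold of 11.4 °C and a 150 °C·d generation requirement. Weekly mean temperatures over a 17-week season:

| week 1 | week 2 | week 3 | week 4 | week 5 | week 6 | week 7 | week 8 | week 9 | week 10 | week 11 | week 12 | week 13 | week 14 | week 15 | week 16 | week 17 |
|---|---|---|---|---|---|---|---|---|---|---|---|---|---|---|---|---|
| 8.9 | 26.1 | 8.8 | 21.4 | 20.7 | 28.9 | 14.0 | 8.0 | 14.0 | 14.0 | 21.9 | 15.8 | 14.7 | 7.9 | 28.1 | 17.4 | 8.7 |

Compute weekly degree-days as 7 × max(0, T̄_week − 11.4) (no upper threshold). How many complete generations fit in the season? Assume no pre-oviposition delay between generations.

Weekly DD (7 × max(0, T̄ − 11.4)): 0.0, 102.9, 0.0, 70.0, 65.1, 122.5, 18.2, 0.0, 18.2, 18.2, 73.5, 30.8, 23.1, 0.0, 116.9, 42.0, 0.0.
Season total = 701.4 DD.
Complete generations = ⌊701.4 / 150⌋ = 4.

4 generations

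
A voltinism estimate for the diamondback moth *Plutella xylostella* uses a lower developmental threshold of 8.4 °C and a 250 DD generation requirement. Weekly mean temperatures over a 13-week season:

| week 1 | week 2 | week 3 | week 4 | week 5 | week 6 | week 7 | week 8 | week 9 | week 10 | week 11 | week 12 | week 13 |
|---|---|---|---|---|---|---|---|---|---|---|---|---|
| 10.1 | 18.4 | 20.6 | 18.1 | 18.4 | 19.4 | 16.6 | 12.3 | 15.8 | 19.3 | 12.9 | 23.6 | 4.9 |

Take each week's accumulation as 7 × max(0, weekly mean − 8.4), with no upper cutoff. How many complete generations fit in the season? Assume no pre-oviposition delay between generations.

Weekly DD (7 × max(0, T̄ − 8.4)): 11.9, 70.0, 85.4, 67.9, 70.0, 77.0, 57.4, 27.3, 51.8, 76.3, 31.5, 106.4, 0.0.
Season total = 732.9 DD.
Complete generations = ⌊732.9 / 250⌋ = 2.

2 generations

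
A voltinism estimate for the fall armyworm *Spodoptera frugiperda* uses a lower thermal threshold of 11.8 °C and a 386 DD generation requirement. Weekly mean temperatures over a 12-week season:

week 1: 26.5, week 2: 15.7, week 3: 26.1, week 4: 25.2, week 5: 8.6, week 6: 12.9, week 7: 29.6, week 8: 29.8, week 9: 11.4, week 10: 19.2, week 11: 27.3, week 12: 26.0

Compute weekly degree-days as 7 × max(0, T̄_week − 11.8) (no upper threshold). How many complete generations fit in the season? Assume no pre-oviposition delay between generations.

2 generations

Weekly DD (7 × max(0, T̄ − 11.8)): 102.9, 27.3, 100.1, 93.8, 0.0, 7.7, 124.6, 126.0, 0.0, 51.8, 108.5, 99.4.
Season total = 842.1 DD.
Complete generations = ⌊842.1 / 386⌋ = 2.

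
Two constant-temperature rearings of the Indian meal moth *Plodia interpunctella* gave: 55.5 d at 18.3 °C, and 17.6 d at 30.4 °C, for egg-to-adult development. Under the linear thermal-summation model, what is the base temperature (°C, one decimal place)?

Under the model K = D·(T − T_b), so D₁·(T₁ − T_b) = D₂·(T₂ − T_b).
55.5·(18.3 − T_b) = 17.6·(30.4 − T_b)
T_b = (55.5·18.3 − 17.6·30.4) / (55.5 − 17.6) = 480.61 / 37.9 = 12.681 °C ≈ 12.7 °C.

12.7 °C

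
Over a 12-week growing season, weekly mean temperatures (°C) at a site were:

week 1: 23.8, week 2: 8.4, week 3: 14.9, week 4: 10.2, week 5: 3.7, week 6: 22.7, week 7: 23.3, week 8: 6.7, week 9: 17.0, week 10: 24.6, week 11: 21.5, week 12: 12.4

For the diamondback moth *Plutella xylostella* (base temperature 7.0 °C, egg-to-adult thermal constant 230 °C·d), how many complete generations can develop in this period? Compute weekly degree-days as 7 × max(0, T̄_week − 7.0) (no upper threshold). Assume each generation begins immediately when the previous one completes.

Weekly DD (7 × max(0, T̄ − 7.0)): 117.6, 9.8, 55.3, 22.4, 0.0, 109.9, 114.1, 0.0, 70.0, 123.2, 101.5, 37.8.
Season total = 761.6 DD.
Complete generations = ⌊761.6 / 230⌋ = 3.

3 generations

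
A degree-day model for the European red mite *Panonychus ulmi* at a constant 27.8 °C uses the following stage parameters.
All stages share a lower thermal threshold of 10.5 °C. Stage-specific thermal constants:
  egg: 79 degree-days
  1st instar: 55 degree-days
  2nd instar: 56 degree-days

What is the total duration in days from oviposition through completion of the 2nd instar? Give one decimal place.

11.0 days

Daily accumulation at 27.8 °C = 27.8 − 10.5 = 17.3 DD/day.
Total K = 79 + 55 + 56 = 190 DD.
Total duration = 190 / 17.3 = 10.983 ≈ 11.0 days.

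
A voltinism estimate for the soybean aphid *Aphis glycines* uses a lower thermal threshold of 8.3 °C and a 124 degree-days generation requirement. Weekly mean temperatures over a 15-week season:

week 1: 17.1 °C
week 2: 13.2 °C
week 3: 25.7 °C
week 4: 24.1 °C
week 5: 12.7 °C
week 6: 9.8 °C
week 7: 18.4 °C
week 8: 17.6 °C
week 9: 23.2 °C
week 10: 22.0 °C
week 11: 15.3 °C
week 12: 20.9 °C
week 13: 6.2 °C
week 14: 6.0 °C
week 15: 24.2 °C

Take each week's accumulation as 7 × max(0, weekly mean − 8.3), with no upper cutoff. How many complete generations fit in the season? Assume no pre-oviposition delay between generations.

Weekly DD (7 × max(0, T̄ − 8.3)): 61.6, 34.3, 121.8, 110.6, 30.8, 10.5, 70.7, 65.1, 104.3, 95.9, 49.0, 88.2, 0.0, 0.0, 111.3.
Season total = 954.1 DD.
Complete generations = ⌊954.1 / 124⌋ = 7.

7 generations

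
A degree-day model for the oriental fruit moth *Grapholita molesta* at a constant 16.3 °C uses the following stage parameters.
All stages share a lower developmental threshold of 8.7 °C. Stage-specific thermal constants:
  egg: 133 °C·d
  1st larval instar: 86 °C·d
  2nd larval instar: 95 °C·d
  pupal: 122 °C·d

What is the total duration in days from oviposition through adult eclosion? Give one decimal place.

Daily accumulation at 16.3 °C = 16.3 − 8.7 = 7.6 DD/day.
Total K = 133 + 86 + 95 + 122 = 436 DD.
Total duration = 436 / 7.6 = 57.368 ≈ 57.4 days.

57.4 days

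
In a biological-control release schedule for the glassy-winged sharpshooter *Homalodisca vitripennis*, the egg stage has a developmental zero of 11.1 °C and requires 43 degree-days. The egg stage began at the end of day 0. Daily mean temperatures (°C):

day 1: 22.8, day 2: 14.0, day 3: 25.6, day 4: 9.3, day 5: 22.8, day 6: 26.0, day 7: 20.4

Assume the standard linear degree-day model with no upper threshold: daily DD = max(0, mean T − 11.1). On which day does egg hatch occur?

day 6

Daily DD above 11.1 °C: 11.7, 2.9, 14.5, 0.0, 11.7, 14.9, 9.3.
Cumulative: 11.7, 14.6, 29.1, 29.1, 40.8, 55.7, 65.0.
The total first reaches 43 DD on day 6.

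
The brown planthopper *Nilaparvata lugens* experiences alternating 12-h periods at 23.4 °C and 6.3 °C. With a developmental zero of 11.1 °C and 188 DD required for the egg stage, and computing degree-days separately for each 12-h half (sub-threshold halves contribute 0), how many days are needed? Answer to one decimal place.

Day half: max(0, 23.4 − 11.1) × 0.5 = 12.3 × 0.5 = 6.15 DD.
Night half: max(0, 6.3 − 11.1) × 0.5 = 0.0 × 0.5 = 0.00 DD.
Per 24 h: 6.15 DD/day.
Duration = 188 / 6.15 = 30.569 ≈ 30.6 days.

30.6 days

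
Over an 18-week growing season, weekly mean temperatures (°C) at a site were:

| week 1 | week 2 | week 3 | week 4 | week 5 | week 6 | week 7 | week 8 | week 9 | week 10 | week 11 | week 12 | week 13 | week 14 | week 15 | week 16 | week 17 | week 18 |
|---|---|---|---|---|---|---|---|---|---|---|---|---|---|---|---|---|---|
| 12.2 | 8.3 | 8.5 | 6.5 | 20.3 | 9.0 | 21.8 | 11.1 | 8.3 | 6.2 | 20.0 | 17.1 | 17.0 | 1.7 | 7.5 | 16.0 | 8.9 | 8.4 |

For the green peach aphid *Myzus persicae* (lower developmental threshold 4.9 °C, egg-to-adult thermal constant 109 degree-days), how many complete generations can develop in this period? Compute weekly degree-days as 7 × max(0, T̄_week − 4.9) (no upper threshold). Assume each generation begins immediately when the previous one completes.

7 generations

Weekly DD (7 × max(0, T̄ − 4.9)): 51.1, 23.8, 25.2, 11.2, 107.8, 28.7, 118.3, 43.4, 23.8, 9.1, 105.7, 85.4, 84.7, 0.0, 18.2, 77.7, 28.0, 24.5.
Season total = 866.6 DD.
Complete generations = ⌊866.6 / 109⌋ = 7.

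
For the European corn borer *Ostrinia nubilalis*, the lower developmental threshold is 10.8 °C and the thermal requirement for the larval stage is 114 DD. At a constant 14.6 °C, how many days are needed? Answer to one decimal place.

Daily accumulation = 14.6 − 10.8 = 3.8 DD/day.
Duration = 114 / 3.8 = 30.000 ≈ 30.0 days.

30.0 days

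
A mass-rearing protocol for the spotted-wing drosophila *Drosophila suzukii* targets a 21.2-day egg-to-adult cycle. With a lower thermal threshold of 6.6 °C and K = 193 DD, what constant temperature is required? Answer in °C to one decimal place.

15.7 °C

Required daily accumulation = 193 / 21.2 = 9.104 DD/day.
T = T_base + 9.104 = 6.6 + 9.104 = 15.704 ≈ 15.7 °C.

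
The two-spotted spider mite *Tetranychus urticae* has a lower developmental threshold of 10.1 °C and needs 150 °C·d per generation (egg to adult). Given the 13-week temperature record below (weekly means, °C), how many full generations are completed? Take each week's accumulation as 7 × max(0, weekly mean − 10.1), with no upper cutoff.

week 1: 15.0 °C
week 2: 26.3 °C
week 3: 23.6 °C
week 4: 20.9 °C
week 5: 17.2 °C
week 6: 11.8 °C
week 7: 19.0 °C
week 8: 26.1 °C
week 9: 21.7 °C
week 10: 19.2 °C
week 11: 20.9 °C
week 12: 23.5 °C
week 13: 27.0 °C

6 generations

Weekly DD (7 × max(0, T̄ − 10.1)): 34.3, 113.4, 94.5, 75.6, 49.7, 11.9, 62.3, 112.0, 81.2, 63.7, 75.6, 93.8, 118.3.
Season total = 986.3 DD.
Complete generations = ⌊986.3 / 150⌋ = 6.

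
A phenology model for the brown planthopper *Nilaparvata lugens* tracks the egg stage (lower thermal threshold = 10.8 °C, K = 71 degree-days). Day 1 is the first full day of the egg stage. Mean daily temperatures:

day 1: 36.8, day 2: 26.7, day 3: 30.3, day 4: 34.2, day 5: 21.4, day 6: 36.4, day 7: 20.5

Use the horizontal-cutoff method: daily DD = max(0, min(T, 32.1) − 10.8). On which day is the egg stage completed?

day 4

Daily DD above 10.8 °C (capped at 21.3): 21.3, 15.9, 19.5, 21.3, 10.6, 21.3, 9.7.
Cumulative: 21.3, 37.2, 56.7, 78.0, 88.6, 109.9, 119.6.
The total first reaches 71 DD on day 4.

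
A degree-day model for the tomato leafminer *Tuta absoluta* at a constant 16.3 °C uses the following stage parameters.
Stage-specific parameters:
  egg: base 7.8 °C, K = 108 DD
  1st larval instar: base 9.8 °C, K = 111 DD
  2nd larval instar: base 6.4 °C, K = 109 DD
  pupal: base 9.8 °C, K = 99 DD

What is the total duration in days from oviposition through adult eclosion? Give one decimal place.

56.0 days

egg: 108 / (16.3 − 7.8) = 108 / 8.5 = 12.706 d.
1st larval instar: 111 / (16.3 − 9.8) = 111 / 6.5 = 17.077 d.
2nd larval instar: 109 / (16.3 − 6.4) = 109 / 9.9 = 11.010 d.
pupal: 99 / (16.3 − 9.8) = 99 / 6.5 = 15.231 d.
Sum = 56.024 ≈ 56.0 days.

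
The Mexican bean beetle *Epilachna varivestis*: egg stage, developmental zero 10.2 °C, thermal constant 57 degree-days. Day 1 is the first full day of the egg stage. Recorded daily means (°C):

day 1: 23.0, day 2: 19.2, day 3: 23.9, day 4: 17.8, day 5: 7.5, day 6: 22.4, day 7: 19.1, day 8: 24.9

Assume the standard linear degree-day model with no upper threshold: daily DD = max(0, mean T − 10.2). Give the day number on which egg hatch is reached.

day 7

Daily DD above 10.2 °C: 12.8, 9.0, 13.7, 7.6, 0.0, 12.2, 8.9, 14.7.
Cumulative: 12.8, 21.8, 35.5, 43.1, 43.1, 55.3, 64.2, 78.9.
The total first reaches 57 DD on day 7.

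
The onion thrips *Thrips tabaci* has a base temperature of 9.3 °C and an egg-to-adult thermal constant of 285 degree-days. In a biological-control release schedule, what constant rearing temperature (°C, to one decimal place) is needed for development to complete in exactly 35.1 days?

17.4 °C

Required daily accumulation = 285 / 35.1 = 8.120 DD/day.
T = T_base + 8.120 = 9.3 + 8.120 = 17.420 ≈ 17.4 °C.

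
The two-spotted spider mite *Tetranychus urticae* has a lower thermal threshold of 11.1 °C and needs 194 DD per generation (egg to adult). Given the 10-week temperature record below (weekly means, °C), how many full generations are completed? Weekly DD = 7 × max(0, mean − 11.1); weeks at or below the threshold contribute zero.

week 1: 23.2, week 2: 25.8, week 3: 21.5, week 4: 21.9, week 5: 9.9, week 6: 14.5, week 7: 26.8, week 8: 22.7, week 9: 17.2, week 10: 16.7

3 generations

Weekly DD (7 × max(0, T̄ − 11.1)): 84.7, 102.9, 72.8, 75.6, 0.0, 23.8, 109.9, 81.2, 42.7, 39.2.
Season total = 632.8 DD.
Complete generations = ⌊632.8 / 194⌋ = 3.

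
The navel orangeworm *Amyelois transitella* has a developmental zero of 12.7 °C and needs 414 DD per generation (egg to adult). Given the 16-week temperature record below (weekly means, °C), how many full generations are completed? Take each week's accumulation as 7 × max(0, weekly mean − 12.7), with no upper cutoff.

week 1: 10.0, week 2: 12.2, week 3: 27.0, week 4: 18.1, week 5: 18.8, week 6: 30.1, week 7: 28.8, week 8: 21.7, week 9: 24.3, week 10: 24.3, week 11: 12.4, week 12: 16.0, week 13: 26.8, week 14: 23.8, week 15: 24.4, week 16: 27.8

Weekly DD (7 × max(0, T̄ − 12.7)): 0.0, 0.0, 100.1, 37.8, 42.7, 121.8, 112.7, 63.0, 81.2, 81.2, 0.0, 23.1, 98.7, 77.7, 81.9, 105.7.
Season total = 1027.6 DD.
Complete generations = ⌊1027.6 / 414⌋ = 2.

2 generations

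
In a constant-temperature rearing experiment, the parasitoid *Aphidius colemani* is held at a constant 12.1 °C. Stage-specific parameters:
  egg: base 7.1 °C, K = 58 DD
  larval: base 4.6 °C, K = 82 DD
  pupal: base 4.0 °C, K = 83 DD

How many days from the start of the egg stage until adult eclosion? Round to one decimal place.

32.8 days

egg: 58 / (12.1 − 7.1) = 58 / 5.0 = 11.600 d.
larval: 82 / (12.1 − 4.6) = 82 / 7.5 = 10.933 d.
pupal: 83 / (12.1 − 4.0) = 83 / 8.1 = 10.247 d.
Sum = 32.780 ≈ 32.8 days.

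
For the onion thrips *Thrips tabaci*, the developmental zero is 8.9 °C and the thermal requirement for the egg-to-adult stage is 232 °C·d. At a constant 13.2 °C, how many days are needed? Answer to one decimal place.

Daily accumulation = 13.2 − 8.9 = 4.3 DD/day.
Duration = 232 / 4.3 = 53.953 ≈ 54.0 days.

54.0 days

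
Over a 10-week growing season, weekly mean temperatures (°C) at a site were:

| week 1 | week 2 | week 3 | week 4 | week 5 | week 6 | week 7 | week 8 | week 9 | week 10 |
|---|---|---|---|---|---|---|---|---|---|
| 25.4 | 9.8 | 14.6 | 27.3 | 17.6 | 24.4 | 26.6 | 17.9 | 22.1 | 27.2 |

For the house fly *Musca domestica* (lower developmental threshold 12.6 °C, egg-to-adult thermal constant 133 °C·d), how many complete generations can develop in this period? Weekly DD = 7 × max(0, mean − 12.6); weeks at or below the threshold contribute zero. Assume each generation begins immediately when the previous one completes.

Weekly DD (7 × max(0, T̄ − 12.6)): 89.6, 0.0, 14.0, 102.9, 35.0, 82.6, 98.0, 37.1, 66.5, 102.2.
Season total = 627.9 DD.
Complete generations = ⌊627.9 / 133⌋ = 4.

4 generations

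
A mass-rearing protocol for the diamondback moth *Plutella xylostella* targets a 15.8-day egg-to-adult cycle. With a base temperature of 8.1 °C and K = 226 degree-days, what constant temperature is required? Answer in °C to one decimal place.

22.4 °C

Required daily accumulation = 226 / 15.8 = 14.304 DD/day.
T = T_base + 14.304 = 8.1 + 14.304 = 22.404 ≈ 22.4 °C.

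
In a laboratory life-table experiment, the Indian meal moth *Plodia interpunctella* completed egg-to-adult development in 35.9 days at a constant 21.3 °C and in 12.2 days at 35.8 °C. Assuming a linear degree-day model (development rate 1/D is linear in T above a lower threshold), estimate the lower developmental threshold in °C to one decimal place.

13.8 °C

Under the model K = D·(T − T_b), so D₁·(T₁ − T_b) = D₂·(T₂ − T_b).
35.9·(21.3 − T_b) = 12.2·(35.8 − T_b)
T_b = (35.9·21.3 − 12.2·35.8) / (35.9 − 12.2) = 327.91 / 23.7 = 13.836 °C ≈ 13.8 °C.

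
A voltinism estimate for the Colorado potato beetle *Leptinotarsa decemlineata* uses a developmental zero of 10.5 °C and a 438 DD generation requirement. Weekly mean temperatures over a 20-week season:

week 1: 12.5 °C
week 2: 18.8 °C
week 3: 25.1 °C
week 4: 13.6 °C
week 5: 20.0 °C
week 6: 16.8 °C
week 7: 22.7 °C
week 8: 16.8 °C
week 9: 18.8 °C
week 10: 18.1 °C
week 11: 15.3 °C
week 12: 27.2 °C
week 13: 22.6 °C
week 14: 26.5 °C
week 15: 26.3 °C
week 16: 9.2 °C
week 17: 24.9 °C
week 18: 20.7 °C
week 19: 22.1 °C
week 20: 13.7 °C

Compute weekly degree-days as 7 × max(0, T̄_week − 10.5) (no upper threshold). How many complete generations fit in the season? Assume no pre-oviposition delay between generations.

Weekly DD (7 × max(0, T̄ − 10.5)): 14.0, 58.1, 102.2, 21.7, 66.5, 44.1, 85.4, 44.1, 58.1, 53.2, 33.6, 116.9, 84.7, 112.0, 110.6, 0.0, 100.8, 71.4, 81.2, 22.4.
Season total = 1281.0 DD.
Complete generations = ⌊1281.0 / 438⌋ = 2.

2 generations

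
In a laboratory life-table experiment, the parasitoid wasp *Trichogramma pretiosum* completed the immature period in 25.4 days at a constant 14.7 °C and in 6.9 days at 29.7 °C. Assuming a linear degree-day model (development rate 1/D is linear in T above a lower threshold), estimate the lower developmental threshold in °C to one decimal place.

9.1 °C

Linear rate model ⇒ the product D·(T − T_b) is constant across temperatures.
25.4·(14.7 − T_b) = 6.9·(29.7 − T_b)
T_b = (25.4·14.7 − 6.9·29.7) / (25.4 − 6.9) = 168.45 / 18.5 = 9.105 °C ≈ 9.1 °C.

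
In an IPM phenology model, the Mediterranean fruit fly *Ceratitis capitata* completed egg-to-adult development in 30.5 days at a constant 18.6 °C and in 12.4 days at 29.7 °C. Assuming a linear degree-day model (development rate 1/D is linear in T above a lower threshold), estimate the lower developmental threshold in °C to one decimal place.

11.0 °C

Linear rate model ⇒ the product D·(T − T_b) is constant across temperatures.
30.5·(18.6 − T_b) = 12.4·(29.7 − T_b)
T_b = (30.5·18.6 − 12.4·29.7) / (30.5 − 12.4) = 199.02 / 18.1 = 10.996 °C ≈ 11.0 °C.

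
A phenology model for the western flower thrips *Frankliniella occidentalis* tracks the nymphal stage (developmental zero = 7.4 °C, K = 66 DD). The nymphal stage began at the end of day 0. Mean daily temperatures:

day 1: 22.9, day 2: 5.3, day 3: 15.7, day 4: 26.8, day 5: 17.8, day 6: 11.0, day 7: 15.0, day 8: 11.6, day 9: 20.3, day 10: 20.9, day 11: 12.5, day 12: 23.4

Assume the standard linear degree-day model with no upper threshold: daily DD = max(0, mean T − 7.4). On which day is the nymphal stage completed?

Daily DD above 7.4 °C: 15.5, 0.0, 8.3, 19.4, 10.4, 3.6, 7.6, 4.2, 12.9, 13.5, 5.1, 16.0.
Cumulative: 15.5, 15.5, 23.8, 43.2, 53.6, 57.2, 64.8, 69.0, 81.9, 95.4, 100.5, 116.5.
The total first reaches 66 DD on day 8.

day 8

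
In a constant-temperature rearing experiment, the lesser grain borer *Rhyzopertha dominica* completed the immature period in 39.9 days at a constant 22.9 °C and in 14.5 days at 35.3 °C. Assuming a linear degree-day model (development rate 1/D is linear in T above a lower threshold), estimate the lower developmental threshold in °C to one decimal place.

15.8 °C

Under the model K = D·(T − T_b), so D₁·(T₁ − T_b) = D₂·(T₂ − T_b).
39.9·(22.9 − T_b) = 14.5·(35.3 − T_b)
T_b = (39.9·22.9 − 14.5·35.3) / (39.9 − 14.5) = 401.86 / 25.4 = 15.821 °C ≈ 15.8 °C.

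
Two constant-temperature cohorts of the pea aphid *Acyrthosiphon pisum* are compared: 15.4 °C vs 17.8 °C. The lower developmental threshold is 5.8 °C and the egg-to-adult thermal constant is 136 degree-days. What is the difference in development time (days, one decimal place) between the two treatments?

2.8 days

At 15.4 °C: 136 / (15.4 − 5.8) = 136 / 9.6 = 14.167 d.
At 17.8 °C: 136 / (17.8 − 5.8) = 136 / 12.0 = 11.333 d.
Difference = |14.167 − 11.333| = 2.833 ≈ 2.8 days.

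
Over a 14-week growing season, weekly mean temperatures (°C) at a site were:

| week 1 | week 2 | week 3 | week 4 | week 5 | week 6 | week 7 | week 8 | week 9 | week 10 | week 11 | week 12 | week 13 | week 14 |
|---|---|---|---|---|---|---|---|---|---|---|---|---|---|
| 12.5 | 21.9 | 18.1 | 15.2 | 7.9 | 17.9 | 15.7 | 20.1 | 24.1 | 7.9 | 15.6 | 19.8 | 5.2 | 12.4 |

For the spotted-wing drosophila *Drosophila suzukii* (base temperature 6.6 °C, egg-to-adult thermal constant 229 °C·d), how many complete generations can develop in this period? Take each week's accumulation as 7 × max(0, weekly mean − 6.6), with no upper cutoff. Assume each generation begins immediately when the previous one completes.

Weekly DD (7 × max(0, T̄ − 6.6)): 41.3, 107.1, 80.5, 60.2, 9.1, 79.1, 63.7, 94.5, 122.5, 9.1, 63.0, 92.4, 0.0, 40.6.
Season total = 863.1 DD.
Complete generations = ⌊863.1 / 229⌋ = 3.

3 generations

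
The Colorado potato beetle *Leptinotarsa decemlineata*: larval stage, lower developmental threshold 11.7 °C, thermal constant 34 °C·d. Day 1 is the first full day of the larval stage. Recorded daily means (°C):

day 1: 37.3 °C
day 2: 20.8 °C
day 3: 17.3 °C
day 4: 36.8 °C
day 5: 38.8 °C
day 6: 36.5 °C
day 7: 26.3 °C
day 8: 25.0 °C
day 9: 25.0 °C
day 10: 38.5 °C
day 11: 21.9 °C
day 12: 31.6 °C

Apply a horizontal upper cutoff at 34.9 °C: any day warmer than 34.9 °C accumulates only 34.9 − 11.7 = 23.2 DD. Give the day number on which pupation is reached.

day 3

Daily DD above 11.7 °C (capped at 23.2): 23.2, 9.1, 5.6, 23.2, 23.2, 23.2, 14.6, 13.3, 13.3, 23.2, 10.2, 19.9.
Cumulative: 23.2, 32.3, 37.9, 61.1, 84.3, 107.5, 122.1, 135.4, 148.7, 171.9, 182.1, 202.0.
The total first reaches 34 DD on day 3.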